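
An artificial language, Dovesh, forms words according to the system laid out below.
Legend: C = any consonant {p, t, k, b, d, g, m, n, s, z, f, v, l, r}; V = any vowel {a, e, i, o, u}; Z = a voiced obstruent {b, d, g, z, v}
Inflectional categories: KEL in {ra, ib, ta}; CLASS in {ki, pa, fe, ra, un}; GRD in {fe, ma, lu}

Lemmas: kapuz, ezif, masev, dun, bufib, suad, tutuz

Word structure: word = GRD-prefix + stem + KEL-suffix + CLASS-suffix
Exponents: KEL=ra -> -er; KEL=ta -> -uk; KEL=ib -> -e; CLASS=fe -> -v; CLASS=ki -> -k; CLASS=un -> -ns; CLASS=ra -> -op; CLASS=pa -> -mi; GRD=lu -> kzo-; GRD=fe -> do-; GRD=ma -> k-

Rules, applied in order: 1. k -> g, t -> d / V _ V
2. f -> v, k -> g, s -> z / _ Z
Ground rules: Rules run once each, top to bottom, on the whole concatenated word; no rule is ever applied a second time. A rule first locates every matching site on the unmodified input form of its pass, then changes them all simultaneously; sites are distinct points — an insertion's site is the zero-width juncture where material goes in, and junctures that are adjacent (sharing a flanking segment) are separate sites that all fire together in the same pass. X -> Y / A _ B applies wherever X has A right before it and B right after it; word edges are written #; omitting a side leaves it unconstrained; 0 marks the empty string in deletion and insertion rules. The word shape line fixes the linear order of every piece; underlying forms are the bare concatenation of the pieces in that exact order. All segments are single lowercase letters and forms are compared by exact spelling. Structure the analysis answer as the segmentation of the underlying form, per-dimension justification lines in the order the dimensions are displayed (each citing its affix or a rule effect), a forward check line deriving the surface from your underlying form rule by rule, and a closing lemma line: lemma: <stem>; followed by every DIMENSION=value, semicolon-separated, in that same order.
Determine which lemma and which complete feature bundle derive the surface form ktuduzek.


underlying: k-tutuz-e-k
KEL=ib - signalled by the affix -e
CLASS=ki - signalled by the affix -k
GRD=ma - signalled by the affix k-
check: ktutuzek -> ktuduzek -> ktuduzek
lemma: tutuz; KEL=ib; CLASS=ki; GRD=ma


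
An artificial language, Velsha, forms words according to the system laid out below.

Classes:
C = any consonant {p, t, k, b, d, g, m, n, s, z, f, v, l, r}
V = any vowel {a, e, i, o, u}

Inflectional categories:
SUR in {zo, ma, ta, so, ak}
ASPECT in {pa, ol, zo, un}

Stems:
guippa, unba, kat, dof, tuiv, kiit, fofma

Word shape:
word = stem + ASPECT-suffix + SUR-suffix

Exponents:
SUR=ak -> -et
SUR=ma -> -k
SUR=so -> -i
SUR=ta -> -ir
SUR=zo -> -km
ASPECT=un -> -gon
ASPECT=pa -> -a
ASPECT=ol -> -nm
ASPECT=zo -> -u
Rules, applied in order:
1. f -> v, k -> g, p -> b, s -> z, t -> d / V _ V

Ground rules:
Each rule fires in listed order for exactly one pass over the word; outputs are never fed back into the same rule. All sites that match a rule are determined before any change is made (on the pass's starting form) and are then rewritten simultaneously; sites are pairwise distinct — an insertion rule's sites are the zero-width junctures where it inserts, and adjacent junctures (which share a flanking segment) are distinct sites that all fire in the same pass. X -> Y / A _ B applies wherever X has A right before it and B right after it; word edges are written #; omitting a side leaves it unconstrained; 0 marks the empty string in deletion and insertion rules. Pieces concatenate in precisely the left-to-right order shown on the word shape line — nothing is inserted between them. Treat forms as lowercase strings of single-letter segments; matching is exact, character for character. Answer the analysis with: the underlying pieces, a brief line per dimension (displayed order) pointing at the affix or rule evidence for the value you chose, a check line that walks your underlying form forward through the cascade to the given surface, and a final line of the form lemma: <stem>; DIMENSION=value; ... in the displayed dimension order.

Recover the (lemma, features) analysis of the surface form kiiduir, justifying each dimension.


underlying: kiit-u-ir
SUR=ta - signalled by the affix -ir
ASPECT=zo - signalled by the affix -u
check: kiituir -> kiiduir
lemma: kiit; SUR=ta; ASPECT=zo


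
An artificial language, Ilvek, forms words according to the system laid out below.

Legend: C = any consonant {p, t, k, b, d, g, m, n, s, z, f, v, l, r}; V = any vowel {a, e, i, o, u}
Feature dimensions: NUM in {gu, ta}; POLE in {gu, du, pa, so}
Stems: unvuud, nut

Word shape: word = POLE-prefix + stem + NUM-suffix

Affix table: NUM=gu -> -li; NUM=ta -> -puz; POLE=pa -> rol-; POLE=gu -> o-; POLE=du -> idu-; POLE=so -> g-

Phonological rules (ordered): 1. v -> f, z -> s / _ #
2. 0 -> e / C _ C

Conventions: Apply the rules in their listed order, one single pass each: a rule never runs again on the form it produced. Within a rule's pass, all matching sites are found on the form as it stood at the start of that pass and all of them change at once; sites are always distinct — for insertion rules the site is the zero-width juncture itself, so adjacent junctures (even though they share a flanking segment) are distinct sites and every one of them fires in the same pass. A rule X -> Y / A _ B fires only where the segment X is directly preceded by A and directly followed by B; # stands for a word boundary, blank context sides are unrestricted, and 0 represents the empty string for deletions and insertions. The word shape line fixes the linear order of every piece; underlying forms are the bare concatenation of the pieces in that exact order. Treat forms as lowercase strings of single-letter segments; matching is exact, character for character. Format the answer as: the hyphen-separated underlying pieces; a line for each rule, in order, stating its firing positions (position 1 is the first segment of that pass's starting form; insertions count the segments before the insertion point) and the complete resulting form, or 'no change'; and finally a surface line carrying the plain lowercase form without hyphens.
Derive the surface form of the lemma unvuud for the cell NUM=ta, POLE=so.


underlying: g-unvuud-puz
1. v -> f, z -> s / _ #: fires at position(s) 10: gunvuudpus
2. 0 -> e / C _ C: inserts after position(s) 3, 7: gunevuudepus
surface: gunevuudepus


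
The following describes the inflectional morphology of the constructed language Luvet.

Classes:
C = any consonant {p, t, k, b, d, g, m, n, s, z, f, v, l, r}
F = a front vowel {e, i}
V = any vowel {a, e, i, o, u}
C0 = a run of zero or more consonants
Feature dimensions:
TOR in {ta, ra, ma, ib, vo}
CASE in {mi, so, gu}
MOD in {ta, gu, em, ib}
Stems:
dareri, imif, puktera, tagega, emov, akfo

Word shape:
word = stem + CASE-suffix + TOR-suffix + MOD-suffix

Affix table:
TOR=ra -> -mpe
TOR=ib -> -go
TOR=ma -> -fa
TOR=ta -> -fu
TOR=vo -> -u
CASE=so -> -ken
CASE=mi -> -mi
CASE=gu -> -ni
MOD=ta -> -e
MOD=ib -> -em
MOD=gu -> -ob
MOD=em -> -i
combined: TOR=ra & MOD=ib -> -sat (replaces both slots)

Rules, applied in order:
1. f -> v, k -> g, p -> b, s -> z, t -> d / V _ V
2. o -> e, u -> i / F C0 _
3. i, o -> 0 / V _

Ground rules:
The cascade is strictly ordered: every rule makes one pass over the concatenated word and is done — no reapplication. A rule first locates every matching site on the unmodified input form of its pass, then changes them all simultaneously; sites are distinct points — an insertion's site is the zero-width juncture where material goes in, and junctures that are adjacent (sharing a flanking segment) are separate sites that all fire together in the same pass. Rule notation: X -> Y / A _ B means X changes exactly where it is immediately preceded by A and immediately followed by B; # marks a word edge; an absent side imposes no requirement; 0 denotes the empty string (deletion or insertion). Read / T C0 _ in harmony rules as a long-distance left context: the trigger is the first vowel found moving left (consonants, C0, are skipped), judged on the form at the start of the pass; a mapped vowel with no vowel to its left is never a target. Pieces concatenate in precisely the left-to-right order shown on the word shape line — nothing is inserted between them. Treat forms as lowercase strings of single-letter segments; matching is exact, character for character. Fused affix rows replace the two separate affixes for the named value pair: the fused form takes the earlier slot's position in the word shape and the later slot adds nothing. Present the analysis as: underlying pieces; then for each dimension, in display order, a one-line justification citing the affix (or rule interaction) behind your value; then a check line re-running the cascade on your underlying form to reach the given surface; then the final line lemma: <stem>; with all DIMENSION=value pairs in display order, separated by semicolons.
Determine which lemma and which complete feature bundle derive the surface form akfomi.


underlying: akfo-mi-u-i
TOR=vo - signalled by the affix -u
CASE=mi - signalled by the affix -mi
MOD=em - signalled by the affix -i
check: akfomiui -> akfomiui -> akfomiii -> akfomi
lemma: akfo; TOR=vo; CASE=mi; MOD=em


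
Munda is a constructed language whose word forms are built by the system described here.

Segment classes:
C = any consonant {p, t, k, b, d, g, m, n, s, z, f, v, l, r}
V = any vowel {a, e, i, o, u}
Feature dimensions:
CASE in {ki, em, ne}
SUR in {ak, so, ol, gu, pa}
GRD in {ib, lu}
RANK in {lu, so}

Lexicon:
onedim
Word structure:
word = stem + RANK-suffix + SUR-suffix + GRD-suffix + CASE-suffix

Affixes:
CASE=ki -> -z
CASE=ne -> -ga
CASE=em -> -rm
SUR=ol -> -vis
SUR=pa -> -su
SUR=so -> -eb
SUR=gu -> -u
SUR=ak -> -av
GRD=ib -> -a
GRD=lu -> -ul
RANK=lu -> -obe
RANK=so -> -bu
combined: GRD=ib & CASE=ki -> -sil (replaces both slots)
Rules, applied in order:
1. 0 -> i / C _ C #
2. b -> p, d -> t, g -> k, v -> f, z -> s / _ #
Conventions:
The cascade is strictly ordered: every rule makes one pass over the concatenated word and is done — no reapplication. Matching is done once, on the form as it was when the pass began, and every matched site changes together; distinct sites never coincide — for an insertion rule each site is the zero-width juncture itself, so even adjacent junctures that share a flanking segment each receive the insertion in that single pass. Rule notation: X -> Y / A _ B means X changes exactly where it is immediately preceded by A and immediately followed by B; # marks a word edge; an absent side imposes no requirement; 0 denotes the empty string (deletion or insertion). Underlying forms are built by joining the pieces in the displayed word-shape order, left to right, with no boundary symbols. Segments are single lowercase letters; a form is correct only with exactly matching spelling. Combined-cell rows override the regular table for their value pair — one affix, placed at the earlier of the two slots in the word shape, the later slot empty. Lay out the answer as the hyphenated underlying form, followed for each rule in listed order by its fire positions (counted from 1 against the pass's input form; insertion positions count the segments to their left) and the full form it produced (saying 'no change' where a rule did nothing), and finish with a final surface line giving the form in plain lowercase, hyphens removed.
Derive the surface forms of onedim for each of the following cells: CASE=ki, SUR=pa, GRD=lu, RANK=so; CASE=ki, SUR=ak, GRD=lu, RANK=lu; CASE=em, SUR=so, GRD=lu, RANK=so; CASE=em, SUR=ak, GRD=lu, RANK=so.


cell CASE=ki, SUR=pa, GRD=lu, RANK=so:
underlying: onedim-bu-su-ul-z
1. 0 -> i / C _ C #: inserts after position(s) 12: onedimbusuuliz
2. b -> p, d -> t, g -> k, v -> f, z -> s / _ #: fires at position(s) 14: onedimbusuulis
surface: onedimbusuulis

cell CASE=ki, SUR=ak, GRD=lu, RANK=lu:
underlying: onedim-obe-av-ul-z
1. 0 -> i / C _ C #: inserts after position(s) 13: onedimobeavuliz
2. b -> p, d -> t, g -> k, v -> f, z -> s / _ #: fires at position(s) 15: onedimobeavulis
surface: onedimobeavulis

cell CASE=em, SUR=so, GRD=lu, RANK=so:
underlying: onedim-bu-eb-ul-rm
1. 0 -> i / C _ C #: inserts after position(s) 13: onedimbuebulrim
2. b -> p, d -> t, g -> k, v -> f, z -> s / _ #: no change
surface: onedimbuebulrim

cell CASE=em, SUR=ak, GRD=lu, RANK=so:
underlying: onedim-bu-av-ul-rm
1. 0 -> i / C _ C #: inserts after position(s) 13: onedimbuavulrim
2. b -> p, d -> t, g -> k, v -> f, z -> s / _ #: no change
surface: onedimbuavulrim


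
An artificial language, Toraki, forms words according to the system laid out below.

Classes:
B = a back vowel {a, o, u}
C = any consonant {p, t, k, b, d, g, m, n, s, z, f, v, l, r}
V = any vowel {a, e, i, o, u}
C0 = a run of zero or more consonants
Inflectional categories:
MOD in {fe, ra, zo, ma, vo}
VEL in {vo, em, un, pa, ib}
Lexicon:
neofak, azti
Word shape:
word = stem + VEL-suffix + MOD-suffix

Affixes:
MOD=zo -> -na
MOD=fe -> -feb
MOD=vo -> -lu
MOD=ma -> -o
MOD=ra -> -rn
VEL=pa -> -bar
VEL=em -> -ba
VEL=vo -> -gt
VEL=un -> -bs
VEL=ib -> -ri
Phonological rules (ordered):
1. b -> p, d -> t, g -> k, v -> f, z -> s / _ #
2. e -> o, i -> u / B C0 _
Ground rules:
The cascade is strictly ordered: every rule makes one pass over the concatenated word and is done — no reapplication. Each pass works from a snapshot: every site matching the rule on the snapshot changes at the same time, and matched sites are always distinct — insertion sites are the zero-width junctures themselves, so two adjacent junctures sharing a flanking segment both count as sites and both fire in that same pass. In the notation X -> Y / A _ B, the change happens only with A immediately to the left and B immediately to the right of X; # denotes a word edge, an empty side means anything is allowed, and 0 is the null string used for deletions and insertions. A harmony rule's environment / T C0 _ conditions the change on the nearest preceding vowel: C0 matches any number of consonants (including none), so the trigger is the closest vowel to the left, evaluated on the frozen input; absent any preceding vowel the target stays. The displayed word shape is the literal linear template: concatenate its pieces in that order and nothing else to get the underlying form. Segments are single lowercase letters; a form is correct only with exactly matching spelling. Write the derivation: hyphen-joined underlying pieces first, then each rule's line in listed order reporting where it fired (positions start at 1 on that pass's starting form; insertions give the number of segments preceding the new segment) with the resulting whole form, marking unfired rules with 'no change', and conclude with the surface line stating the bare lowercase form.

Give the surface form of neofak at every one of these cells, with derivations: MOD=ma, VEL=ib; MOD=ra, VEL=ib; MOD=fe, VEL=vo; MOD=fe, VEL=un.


cell MOD=ma, VEL=ib:
underlying: neofak-ri-o
1. b -> p, d -> t, g -> k, v -> f, z -> s / _ #: no change
2. e -> o, i -> u / B C0 _: fires at position(s) 8: neofakruo
surface: neofakruo

cell MOD=ra, VEL=ib:
underlying: neofak-ri-rn
1. b -> p, d -> t, g -> k, v -> f, z -> s / _ #: no change
2. e -> o, i -> u / B C0 _: fires at position(s) 8: neofakrurn
surface: neofakrurn

cell MOD=fe, VEL=vo:
underlying: neofak-gt-feb
1. b -> p, d -> t, g -> k, v -> f, z -> s / _ #: fires at position(s) 11: neofakgtfep
2. e -> o, i -> u / B C0 _: fires at position(s) 10: neofakgtfop
surface: neofakgtfop

cell MOD=fe, VEL=un:
underlying: neofak-bs-feb
1. b -> p, d -> t, g -> k, v -> f, z -> s / _ #: fires at position(s) 11: neofakbsfep
2. e -> o, i -> u / B C0 _: fires at position(s) 10: neofakbsfop
surface: neofakbsfop


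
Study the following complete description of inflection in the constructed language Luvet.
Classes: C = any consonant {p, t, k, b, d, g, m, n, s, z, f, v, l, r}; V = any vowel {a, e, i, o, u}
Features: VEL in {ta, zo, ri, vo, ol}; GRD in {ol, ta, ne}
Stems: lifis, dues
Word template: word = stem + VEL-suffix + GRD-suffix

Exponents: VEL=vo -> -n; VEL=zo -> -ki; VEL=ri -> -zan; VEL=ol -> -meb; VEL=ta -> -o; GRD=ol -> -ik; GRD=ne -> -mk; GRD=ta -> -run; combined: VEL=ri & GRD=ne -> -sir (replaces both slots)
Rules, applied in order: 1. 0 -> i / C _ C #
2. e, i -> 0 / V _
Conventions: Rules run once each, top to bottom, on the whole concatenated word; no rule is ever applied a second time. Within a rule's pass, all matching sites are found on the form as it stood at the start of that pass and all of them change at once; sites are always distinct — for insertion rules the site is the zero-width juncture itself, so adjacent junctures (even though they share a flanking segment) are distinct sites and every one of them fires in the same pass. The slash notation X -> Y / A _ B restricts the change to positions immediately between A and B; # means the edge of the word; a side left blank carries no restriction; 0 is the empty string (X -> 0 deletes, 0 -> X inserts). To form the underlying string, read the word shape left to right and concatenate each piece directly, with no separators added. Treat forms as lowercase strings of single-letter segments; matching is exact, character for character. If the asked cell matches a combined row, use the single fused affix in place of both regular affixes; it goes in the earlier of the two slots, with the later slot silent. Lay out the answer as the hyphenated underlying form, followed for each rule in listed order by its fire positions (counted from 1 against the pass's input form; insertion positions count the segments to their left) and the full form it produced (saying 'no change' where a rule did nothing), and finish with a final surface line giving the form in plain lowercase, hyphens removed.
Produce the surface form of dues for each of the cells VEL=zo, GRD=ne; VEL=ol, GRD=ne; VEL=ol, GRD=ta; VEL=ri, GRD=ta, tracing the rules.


cell VEL=zo, GRD=ne:
underlying: dues-ki-mk
1. 0 -> i / C _ C #: inserts after position(s) 7: dueskimik
2. e, i -> 0 / V _: fires at position(s) 3: duskimik
surface: duskimik

cell VEL=ol, GRD=ne:
underlying: dues-meb-mk
1. 0 -> i / C _ C #: inserts after position(s) 8: duesmebmik
2. e, i -> 0 / V _: fires at position(s) 3: dusmebmik
surface: dusmebmik

cell VEL=ol, GRD=ta:
underlying: dues-meb-run
1. 0 -> i / C _ C #: no change
2. e, i -> 0 / V _: fires at position(s) 3: dusmebrun
surface: dusmebrun

cell VEL=ri, GRD=ta:
underlying: dues-zan-run
1. 0 -> i / C _ C #: no change
2. e, i -> 0 / V _: fires at position(s) 3: duszanrun
surface: duszanrun


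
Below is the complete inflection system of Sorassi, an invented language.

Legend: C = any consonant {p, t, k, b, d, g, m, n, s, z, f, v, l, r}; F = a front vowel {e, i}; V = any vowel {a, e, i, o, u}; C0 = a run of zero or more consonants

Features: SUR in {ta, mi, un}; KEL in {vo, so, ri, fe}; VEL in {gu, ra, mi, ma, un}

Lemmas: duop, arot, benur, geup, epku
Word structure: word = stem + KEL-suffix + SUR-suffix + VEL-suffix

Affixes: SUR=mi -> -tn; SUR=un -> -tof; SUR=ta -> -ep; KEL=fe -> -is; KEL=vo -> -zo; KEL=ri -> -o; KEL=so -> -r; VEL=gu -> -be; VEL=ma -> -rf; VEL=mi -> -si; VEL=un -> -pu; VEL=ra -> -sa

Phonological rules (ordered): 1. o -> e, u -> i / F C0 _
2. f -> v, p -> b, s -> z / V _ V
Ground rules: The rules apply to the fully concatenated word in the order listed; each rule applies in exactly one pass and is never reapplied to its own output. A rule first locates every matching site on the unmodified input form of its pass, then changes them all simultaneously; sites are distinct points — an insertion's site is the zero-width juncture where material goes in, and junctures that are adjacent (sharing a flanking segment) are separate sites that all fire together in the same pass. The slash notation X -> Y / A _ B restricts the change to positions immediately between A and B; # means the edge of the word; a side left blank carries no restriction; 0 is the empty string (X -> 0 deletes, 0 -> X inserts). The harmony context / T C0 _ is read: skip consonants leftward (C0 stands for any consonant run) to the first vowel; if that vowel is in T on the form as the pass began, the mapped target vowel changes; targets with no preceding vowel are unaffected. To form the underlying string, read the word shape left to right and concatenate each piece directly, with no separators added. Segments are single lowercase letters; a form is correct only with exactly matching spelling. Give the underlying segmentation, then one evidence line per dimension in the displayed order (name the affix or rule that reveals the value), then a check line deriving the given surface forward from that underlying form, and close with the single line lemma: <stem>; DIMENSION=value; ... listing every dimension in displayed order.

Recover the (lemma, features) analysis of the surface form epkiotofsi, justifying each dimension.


underlying: epku-o-tof-si
SUR=un - signalled by the affix -tof
KEL=ri - signalled by the affix -o
VEL=mi - signalled by the affix -si
check: epkuotofsi -> epkiotofsi -> epkiotofsi
lemma: epku; SUR=un; KEL=ri; VEL=mi


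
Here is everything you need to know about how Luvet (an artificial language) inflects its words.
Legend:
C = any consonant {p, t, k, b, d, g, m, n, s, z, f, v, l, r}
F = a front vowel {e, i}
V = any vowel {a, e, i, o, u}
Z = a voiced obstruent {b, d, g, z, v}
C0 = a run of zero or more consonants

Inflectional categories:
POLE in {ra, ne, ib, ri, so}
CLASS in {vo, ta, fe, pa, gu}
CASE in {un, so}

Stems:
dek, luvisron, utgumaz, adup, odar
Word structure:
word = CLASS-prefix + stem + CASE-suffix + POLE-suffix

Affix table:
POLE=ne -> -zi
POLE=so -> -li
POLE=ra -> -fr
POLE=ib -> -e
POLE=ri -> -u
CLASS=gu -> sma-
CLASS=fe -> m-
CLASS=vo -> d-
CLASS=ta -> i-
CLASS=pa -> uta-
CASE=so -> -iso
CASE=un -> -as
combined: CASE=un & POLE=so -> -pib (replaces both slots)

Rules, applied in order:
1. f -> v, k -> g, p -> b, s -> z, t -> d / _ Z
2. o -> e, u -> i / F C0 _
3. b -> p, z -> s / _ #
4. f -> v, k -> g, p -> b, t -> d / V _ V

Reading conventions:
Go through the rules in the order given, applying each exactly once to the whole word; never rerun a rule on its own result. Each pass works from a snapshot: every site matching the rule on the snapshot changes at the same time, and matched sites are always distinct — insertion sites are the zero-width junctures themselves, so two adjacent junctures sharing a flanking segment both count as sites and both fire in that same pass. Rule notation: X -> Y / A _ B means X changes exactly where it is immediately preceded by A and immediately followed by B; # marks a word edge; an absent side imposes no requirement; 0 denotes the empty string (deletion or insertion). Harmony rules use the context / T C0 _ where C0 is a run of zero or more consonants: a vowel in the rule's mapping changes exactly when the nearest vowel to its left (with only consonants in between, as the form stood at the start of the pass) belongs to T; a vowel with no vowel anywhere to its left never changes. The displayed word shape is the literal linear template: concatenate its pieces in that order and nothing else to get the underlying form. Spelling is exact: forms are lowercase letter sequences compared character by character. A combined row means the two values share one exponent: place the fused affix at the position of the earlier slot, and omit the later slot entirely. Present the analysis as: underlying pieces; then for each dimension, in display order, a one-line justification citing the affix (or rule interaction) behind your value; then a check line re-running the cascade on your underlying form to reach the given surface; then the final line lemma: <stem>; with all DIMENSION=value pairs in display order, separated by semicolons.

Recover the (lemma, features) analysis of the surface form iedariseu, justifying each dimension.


underlying: i-odar-iso-u
POLE=ri - signalled by the affix -u
CLASS=ta - signalled by the affix i-
CASE=so - signalled by the affix -iso
check: iodarisou -> iodarisou -> iedariseu -> iedariseu -> iedariseu
lemma: odar; POLE=ri; CLASS=ta; CASE=so


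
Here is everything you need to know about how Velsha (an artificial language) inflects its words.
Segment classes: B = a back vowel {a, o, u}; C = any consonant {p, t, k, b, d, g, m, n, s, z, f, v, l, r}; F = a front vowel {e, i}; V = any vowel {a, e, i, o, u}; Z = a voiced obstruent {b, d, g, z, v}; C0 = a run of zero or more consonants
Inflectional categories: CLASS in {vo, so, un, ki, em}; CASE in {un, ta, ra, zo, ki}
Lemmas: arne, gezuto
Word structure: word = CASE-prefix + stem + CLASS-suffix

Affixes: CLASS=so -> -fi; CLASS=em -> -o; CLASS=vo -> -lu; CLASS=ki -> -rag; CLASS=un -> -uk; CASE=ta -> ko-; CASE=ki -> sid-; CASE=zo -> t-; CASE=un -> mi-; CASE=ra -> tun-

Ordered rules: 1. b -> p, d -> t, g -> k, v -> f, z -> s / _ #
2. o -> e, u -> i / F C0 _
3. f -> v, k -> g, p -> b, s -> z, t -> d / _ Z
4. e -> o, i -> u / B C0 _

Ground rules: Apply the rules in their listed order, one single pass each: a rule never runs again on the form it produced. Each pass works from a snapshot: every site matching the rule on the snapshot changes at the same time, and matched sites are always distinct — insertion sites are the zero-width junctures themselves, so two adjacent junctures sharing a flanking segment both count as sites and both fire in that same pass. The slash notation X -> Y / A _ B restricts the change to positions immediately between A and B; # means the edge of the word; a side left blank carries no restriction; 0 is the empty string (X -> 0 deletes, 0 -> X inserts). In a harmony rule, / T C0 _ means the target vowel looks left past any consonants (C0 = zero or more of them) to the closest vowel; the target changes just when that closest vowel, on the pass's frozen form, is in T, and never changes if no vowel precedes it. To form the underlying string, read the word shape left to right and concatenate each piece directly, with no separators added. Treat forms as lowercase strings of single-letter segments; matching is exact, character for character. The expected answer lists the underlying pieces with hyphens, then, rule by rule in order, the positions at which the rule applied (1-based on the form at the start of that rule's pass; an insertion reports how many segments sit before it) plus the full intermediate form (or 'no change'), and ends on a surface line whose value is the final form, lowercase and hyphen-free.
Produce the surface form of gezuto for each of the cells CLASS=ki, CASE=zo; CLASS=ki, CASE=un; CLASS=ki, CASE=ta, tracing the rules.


cell CLASS=ki, CASE=zo:
underlying: t-gezuto-rag
1. b -> p, d -> t, g -> k, v -> f, z -> s / _ #: fires at position(s) 10: tgezutorak
2. o -> e, u -> i / F C0 _: fires at position(s) 5: tgezitorak
3. f -> v, k -> g, p -> b, s -> z, t -> d / _ Z: fires at position(s) 1: dgezitorak
4. e -> o, i -> u / B C0 _: no change
surface: dgezitorak

cell CLASS=ki, CASE=un:
underlying: mi-gezuto-rag
1. b -> p, d -> t, g -> k, v -> f, z -> s / _ #: fires at position(s) 11: migezutorak
2. o -> e, u -> i / F C0 _: fires at position(s) 6: migezitorak
3. f -> v, k -> g, p -> b, s -> z, t -> d / _ Z: no change
4. e -> o, i -> u / B C0 _: no change
surface: migezitorak

cell CLASS=ki, CASE=ta:
underlying: ko-gezuto-rag
1. b -> p, d -> t, g -> k, v -> f, z -> s / _ #: fires at position(s) 11: kogezutorak
2. o -> e, u -> i / F C0 _: fires at position(s) 6: kogezitorak
3. f -> v, k -> g, p -> b, s -> z, t -> d / _ Z: no change
4. e -> o, i -> u / B C0 _: fires at position(s) 4: kogozitorak
surface: kogozitorak


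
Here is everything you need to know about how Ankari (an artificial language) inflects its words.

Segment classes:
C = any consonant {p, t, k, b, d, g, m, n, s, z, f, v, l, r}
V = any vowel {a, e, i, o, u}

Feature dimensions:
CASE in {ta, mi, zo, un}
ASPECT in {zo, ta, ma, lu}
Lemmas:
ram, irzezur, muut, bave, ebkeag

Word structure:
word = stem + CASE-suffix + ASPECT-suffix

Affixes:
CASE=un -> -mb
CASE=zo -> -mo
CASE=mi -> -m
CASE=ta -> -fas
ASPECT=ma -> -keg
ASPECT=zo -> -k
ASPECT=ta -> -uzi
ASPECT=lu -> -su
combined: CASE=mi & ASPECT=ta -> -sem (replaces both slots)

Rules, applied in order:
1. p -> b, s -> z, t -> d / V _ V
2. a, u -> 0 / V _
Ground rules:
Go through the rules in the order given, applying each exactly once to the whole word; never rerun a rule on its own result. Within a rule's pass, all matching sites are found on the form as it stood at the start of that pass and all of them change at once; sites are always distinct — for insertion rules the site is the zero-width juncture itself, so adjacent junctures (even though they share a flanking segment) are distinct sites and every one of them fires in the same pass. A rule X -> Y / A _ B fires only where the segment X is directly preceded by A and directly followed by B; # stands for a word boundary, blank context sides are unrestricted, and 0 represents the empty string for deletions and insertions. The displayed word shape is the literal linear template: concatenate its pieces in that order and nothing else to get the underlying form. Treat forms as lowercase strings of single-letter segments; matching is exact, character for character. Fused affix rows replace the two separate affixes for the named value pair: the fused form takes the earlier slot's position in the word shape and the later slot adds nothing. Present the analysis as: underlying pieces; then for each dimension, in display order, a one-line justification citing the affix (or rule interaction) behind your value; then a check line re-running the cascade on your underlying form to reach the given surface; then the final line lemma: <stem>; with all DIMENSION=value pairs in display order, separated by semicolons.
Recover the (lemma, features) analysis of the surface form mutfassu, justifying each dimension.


underlying: muut-fas-su
CASE=ta - signalled by the affix -fas
ASPECT=lu - signalled by the affix -su
check: muutfassu -> muutfassu -> mutfassu
lemma: muut; CASE=ta; ASPECT=lu


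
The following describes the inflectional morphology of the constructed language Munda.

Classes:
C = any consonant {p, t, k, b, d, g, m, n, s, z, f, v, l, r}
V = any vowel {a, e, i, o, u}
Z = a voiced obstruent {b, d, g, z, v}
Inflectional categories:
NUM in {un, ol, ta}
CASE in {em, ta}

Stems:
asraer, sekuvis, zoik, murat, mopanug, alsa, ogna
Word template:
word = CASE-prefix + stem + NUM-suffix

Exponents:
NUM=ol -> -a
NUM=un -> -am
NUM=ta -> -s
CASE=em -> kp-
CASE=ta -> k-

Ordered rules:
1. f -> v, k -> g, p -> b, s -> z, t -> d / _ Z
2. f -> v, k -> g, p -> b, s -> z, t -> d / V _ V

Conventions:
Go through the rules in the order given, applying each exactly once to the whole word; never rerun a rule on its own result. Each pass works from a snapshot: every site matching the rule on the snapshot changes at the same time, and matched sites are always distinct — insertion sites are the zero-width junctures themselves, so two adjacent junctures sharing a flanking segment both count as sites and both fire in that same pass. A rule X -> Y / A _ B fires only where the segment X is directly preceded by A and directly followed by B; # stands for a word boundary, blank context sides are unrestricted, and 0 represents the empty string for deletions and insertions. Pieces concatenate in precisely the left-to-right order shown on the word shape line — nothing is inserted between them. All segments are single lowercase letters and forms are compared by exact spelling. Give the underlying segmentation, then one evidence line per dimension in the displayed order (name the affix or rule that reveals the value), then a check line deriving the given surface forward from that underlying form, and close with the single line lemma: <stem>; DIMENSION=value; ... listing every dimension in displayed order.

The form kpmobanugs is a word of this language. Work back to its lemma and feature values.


underlying: kp-mopanug-s
NUM=ta - signalled by the affix -s
CASE=em - signalled by the affix kp-
check: kpmopanugs -> kpmopanugs -> kpmobanugs
lemma: mopanug; NUM=ta; CASE=em


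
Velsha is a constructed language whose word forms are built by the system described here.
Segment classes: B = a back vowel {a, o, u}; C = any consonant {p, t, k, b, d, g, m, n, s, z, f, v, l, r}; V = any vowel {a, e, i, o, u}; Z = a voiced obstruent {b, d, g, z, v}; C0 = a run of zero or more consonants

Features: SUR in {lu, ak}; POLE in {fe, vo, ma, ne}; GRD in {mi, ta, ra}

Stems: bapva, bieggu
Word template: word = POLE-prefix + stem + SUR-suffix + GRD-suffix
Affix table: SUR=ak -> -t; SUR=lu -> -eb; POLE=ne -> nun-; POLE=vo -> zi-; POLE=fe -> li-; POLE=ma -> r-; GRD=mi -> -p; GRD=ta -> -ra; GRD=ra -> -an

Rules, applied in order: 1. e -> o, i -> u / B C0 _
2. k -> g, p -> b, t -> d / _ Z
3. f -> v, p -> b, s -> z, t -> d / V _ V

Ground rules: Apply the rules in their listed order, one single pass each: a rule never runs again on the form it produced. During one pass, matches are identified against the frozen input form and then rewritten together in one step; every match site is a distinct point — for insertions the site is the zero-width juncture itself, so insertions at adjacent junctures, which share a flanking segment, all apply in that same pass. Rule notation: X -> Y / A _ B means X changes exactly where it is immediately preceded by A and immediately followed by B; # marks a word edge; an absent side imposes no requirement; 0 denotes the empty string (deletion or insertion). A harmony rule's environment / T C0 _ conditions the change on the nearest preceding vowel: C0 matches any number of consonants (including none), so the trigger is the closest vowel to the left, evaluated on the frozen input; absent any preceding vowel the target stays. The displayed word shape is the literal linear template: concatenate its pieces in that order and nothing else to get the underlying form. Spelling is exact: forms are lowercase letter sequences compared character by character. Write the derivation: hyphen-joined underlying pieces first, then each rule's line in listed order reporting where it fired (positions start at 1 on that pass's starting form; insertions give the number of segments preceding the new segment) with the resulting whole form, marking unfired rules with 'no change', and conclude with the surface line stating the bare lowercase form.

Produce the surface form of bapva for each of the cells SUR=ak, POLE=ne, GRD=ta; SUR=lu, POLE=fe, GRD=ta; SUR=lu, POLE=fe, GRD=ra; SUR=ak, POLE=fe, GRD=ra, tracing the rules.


cell SUR=ak, POLE=ne, GRD=ta:
underlying: nun-bapva-t-ra
1. e -> o, i -> u / B C0 _: no change
2. k -> g, p -> b, t -> d / _ Z: fires at position(s) 6: nunbabvatra
3. f -> v, p -> b, s -> z, t -> d / V _ V: no change
surface: nunbabvatra

cell SUR=lu, POLE=fe, GRD=ta:
underlying: li-bapva-eb-ra
1. e -> o, i -> u / B C0 _: fires at position(s) 8: libapvaobra
2. k -> g, p -> b, t -> d / _ Z: fires at position(s) 5: libabvaobra
3. f -> v, p -> b, s -> z, t -> d / V _ V: no change
surface: libabvaobra

cell SUR=lu, POLE=fe, GRD=ra:
underlying: li-bapva-eb-an
1. e -> o, i -> u / B C0 _: fires at position(s) 8: libapvaoban
2. k -> g, p -> b, t -> d / _ Z: fires at position(s) 5: libabvaoban
3. f -> v, p -> b, s -> z, t -> d / V _ V: no change
surface: libabvaoban

cell SUR=ak, POLE=fe, GRD=ra:
underlying: li-bapva-t-an
1. e -> o, i -> u / B C0 _: no change
2. k -> g, p -> b, t -> d / _ Z: fires at position(s) 5: libabvatan
3. f -> v, p -> b, s -> z, t -> d / V _ V: fires at position(s) 8: libabvadan
surface: libabvadan


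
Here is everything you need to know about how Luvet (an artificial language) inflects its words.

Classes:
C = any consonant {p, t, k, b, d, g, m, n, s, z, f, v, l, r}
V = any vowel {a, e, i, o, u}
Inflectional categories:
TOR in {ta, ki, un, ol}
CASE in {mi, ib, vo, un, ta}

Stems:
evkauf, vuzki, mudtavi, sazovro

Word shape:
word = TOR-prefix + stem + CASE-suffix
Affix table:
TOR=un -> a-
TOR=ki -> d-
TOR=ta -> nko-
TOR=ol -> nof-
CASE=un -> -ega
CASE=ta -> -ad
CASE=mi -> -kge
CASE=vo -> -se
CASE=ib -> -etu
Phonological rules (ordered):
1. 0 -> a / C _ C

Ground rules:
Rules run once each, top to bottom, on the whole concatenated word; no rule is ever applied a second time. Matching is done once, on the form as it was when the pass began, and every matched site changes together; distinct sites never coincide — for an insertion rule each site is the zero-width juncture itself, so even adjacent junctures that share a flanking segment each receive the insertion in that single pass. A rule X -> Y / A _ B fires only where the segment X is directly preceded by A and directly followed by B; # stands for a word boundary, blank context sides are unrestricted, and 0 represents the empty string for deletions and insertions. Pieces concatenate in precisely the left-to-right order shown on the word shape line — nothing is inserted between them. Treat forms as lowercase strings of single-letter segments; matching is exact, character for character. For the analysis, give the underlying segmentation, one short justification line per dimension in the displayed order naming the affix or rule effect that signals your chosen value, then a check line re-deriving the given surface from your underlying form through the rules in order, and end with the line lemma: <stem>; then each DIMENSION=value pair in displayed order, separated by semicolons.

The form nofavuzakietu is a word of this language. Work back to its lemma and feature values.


underlying: nof-vuzki-etu
TOR=ol - signalled by the affix nof-
CASE=ib - signalled by the affix -etu
check: nofvuzkietu -> nofavuzakietu
lemma: vuzki; TOR=ol; CASE=ib


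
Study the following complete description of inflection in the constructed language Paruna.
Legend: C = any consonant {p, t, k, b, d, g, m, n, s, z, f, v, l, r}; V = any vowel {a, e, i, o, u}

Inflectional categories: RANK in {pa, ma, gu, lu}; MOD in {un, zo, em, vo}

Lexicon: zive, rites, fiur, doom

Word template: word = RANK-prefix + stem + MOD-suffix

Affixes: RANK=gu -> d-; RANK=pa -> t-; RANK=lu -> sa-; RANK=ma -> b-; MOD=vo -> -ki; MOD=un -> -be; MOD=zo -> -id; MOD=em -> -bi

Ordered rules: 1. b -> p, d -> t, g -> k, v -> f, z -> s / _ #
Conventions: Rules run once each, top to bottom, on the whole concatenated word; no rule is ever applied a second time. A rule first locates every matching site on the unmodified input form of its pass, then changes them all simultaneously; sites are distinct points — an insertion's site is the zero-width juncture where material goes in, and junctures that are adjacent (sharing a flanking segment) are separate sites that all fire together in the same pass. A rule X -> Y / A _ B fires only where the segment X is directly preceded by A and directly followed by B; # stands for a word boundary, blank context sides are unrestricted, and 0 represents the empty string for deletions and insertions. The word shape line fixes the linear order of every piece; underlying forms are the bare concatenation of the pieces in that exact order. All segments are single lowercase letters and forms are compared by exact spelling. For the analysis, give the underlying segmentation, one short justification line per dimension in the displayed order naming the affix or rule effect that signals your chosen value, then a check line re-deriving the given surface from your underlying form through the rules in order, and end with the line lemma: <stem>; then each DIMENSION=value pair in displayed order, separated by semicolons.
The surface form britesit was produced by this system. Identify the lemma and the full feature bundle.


underlying: b-rites-id
RANK=ma - signalled by the affix b-
MOD=zo - signalled by the affix -id
check: britesid -> britesit
lemma: rites; RANK=ma; MOD=zo


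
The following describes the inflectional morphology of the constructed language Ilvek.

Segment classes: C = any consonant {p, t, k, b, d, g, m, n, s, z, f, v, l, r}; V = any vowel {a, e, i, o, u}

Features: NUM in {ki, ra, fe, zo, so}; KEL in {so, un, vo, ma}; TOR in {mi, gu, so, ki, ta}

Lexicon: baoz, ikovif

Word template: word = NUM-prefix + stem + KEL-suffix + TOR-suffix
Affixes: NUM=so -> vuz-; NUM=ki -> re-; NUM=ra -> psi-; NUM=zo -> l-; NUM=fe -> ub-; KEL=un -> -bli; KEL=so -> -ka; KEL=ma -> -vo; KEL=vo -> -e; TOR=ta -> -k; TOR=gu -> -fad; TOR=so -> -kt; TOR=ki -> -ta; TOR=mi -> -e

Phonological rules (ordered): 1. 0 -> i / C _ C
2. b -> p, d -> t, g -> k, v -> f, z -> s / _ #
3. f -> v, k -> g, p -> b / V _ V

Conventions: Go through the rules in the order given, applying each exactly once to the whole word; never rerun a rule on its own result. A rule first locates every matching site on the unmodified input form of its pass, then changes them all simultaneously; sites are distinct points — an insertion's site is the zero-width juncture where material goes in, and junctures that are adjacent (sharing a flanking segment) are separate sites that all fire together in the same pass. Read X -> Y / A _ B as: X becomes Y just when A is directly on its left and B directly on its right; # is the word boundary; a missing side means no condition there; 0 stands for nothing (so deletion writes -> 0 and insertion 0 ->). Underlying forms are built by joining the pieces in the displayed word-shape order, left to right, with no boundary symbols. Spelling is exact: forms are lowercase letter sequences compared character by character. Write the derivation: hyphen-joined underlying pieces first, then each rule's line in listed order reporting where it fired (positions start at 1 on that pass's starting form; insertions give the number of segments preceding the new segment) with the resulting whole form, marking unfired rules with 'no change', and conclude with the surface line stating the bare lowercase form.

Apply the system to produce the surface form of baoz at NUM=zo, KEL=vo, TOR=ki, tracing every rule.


underlying: l-baoz-e-ta
1. 0 -> i / C _ C: inserts after position(s) 1: libaozeta
2. b -> p, d -> t, g -> k, v -> f, z -> s / _ #: no change
3. f -> v, k -> g, p -> b / V _ V: no change
surface: libaozeta
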